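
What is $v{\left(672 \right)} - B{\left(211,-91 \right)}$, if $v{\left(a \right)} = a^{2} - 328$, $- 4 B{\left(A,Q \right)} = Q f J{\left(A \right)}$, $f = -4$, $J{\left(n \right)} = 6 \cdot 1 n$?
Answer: $566462$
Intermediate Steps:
$J{\left(n \right)} = 6 n$
$B{\left(A,Q \right)} = 6 A Q$ ($B{\left(A,Q \right)} = - \frac{Q \left(-4\right) 6 A}{4} = - \frac{- 4 Q 6 A}{4} = - \frac{\left(-24\right) A Q}{4} = 6 A Q$)
$v{\left(a \right)} = -328 + a^{2}$
$v{\left(672 \right)} - B{\left(211,-91 \right)} = \left(-328 + 672^{2}\right) - 6 \cdot 211 \left(-91\right) = \left(-328 + 451584\right) - -115206 = 451256 + 115206 = 566462$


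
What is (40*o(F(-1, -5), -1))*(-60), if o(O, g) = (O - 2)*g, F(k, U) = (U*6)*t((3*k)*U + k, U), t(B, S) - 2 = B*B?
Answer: -14260800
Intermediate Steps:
t(B, S) = 2 + B² (t(B, S) = 2 + B*B = 2 + B²)
F(k, U) = 6*U*(2 + (k + 3*U*k)²) (F(k, U) = (U*6)*(2 + ((3*k)*U + k)²) = (6*U)*(2 + (3*U*k + k)²) = (6*U)*(2 + (k + 3*U*k)²) = 6*U*(2 + (k + 3*U*k)²))
o(O, g) = g*(-2 + O) (o(O, g) = (-2 + O)*g = g*(-2 + O))
(40*o(F(-1, -5), -1))*(-60) = (40*(-(-2 + 6*(-5)*(2 + (-1)²*(1 + 3*(-5))²))))*(-60) = (40*(-(-2 + 6*(-5)*(2 + 1*(1 - 15)²))))*(-60) = (40*(-(-2 + 6*(-5)*(2 + 1*(-14)²))))*(-60) = (40*(-(-2 + 6*(-5)*(2 + 1*196))))*(-60) = (40*(-(-2 + 6*(-5)*(2 + 196))))*(-60) = (40*(-(-2 + 6*(-5)*198)))*(-60) = (40*(-(-2 - 5940)))*(-60) = (40*(-1*(-5942)))*(-60) = (40*5942)*(-60) = 237680*(-60) = -14260800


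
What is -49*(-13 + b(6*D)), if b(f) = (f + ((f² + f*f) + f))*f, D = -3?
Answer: 540421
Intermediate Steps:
b(f) = f*(2*f + 2*f²) (b(f) = (f + ((f² + f²) + f))*f = (f + (2*f² + f))*f = (f + (f + 2*f²))*f = (2*f + 2*f²)*f = f*(2*f + 2*f²))
-49*(-13 + b(6*D)) = -49*(-13 + 2*(6*(-3))²*(1 + 6*(-3))) = -49*(-13 + 2*(-18)²*(1 - 18)) = -49*(-13 + 2*324*(-17)) = -49*(-13 - 11016) = -49*(-11029) = 540421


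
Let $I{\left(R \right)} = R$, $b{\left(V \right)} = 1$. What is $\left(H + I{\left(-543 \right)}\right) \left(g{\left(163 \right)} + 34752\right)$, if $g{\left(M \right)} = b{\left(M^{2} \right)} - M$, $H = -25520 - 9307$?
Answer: $-1223448300$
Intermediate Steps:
$H = -34827$ ($H = -25520 - 9307 = -34827$)
$g{\left(M \right)} = 1 - M$
$\left(H + I{\left(-543 \right)}\right) \left(g{\left(163 \right)} + 34752\right) = \left(-34827 - 543\right) \left(\left(1 - 163\right) + 34752\right) = - 35370 \left(\left(1 - 163\right) + 34752\right) = - 35370 \left(-162 + 34752\right) = \left(-35370\right) 34590 = -1223448300$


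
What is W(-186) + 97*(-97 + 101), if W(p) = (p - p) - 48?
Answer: 340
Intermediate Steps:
W(p) = -48 (W(p) = 0 - 48 = -48)
W(-186) + 97*(-97 + 101) = -48 + 97*(-97 + 101) = -48 + 97*4 = -48 + 388 = 340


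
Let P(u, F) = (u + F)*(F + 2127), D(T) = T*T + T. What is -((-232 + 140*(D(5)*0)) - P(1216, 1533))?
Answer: 10061572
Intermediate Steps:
D(T) = T + T**2 (D(T) = T**2 + T = T + T**2)
P(u, F) = (2127 + F)*(F + u) (P(u, F) = (F + u)*(2127 + F) = (2127 + F)*(F + u))
-((-232 + 140*(D(5)*0)) - P(1216, 1533)) = -((-232 + 140*((5*(1 + 5))*0)) - (1533**2 + 2127*1533 + 2127*1216 + 1533*1216)) = -((-232 + 140*((5*6)*0)) - (2350089 + 3260691 + 2586432 + 1864128)) = -((-232 + 140*(30*0)) - 1*10061340) = -((-232 + 140*0) - 10061340) = -((-232 + 0) - 10061340) = -(-232 - 10061340) = -1*(-10061572) = 10061572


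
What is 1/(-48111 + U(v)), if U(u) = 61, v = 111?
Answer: -1/48050 ≈ -2.0812e-5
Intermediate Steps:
1/(-48111 + U(v)) = 1/(-48111 + 61) = 1/(-48050) = -1/48050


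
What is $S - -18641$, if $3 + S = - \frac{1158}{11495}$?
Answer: $\frac{214242652}{11495} \approx 18638.0$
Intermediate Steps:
$S = - \frac{35643}{11495}$ ($S = -3 - \frac{1158}{11495} = - \frac{35643}{11495} \approx -3.1007$)
$S - -18641 = - \frac{35643}{11495} - -18641 = - \frac{35643}{11495} + 18641 = \frac{214242652}{11495}$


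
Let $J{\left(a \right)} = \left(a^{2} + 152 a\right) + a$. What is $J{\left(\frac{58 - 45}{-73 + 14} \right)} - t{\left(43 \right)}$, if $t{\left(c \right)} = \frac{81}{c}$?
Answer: $- \frac{5320787}{149683} \approx -35.547$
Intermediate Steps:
$J{\left(a \right)} = a^{2} + 153 a$
$J{\left(\frac{58 - 45}{-73 + 14} \right)} - t{\left(43 \right)} = \frac{58 - 45}{-73 + 14} \left(153 + \frac{58 - 45}{-73 + 14}\right) - \frac{81}{43} = \frac{13}{-59} \left(153 + \frac{13}{-59}\right) - 81 \cdot \frac{1}{43} = 13 \left(- \frac{1}{59}\right) \left(153 + 13 \left(- \frac{1}{59}\right)\right) - \frac{81}{43} = - \frac{13 \left(153 - \frac{13}{59}\right)}{59} - \frac{81}{43} = \left(- \frac{13}{59}\right) \frac{9014}{59} - \frac{81}{43} = - \frac{117182}{3481} - \frac{81}{43} = - \frac{5320787}{149683}$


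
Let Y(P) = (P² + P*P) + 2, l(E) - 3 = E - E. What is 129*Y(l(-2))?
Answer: 2580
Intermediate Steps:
l(E) = 3 (l(E) = 3 + (E - E) = 3 + 0 = 3)
Y(P) = 2 + 2*P² (Y(P) = (P² + P²) + 2 = 2*P² + 2 = 2 + 2*P²)
129*Y(l(-2)) = 129*(2 + 2*3²) = 129*(2 + 2*9) = 129*(2 + 18) = 129*20 = 2580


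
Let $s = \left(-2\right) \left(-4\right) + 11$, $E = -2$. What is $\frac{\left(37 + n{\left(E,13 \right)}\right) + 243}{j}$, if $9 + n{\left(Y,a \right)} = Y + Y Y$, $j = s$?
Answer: $\frac{273}{19} \approx 14.368$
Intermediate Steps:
$s = 19$ ($s = 8 + 11 = 19$)
$j = 19$
$n{\left(Y,a \right)} = -9 + Y + Y^{2}$ ($n{\left(Y,a \right)} = -9 + \left(Y + Y Y\right) = -9 + \left(Y + Y^{2}\right) = -9 + Y + Y^{2}$)
$\frac{\left(37 + n{\left(E,13 \right)}\right) + 243}{j} = \frac{\left(37 - \left(11 - 4\right)\right) + 243}{19} = \left(\left(37 - 7\right) + 243\right) \frac{1}{19} = \left(30 + 243\right) \frac{1}{19} = 273 \cdot \frac{1}{19} = \frac{273}{19}$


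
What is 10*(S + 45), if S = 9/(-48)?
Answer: 3585/8 ≈ 448.13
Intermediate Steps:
S = -3/16 (S = 9*(-1/48) = -3/16 ≈ -0.18750)
10*(S + 45) = 10*(-3/16 + 45) = 10*(717/16) = 3585/8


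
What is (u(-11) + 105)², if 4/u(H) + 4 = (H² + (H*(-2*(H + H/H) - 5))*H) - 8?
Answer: 2550856036/231361 ≈ 11025.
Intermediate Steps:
u(H) = 4/(-12 + H² + H²*(-7 - 2*H)) (u(H) = 4/(-4 + ((H² + (H*(-2*(H + H/H) - 5))*H) - 8)) = 4/(-4 + ((H² + (H*(-2*(H + 1) - 5))*H) - 8)) = 4/(-4 + ((H² + (H*(-2*(1 + H) - 5))*H) - 8)) = 4/(-4 + ((H² + (H*((-2 - 2*H) - 5))*H) - 8)) = 4/(-4 + ((H² + (H*(-7 - 2*H))*H) - 8)) = 4/(-4 + ((H² + H²*(-7 - 2*H)) - 8)) = 4/(-4 + (-8 + H² + H²*(-7 - 2*H))) = 4/(-12 + H² + H²*(-7 - 2*H)))
(u(-11) + 105)² = (-2/(6 + (-11)³ + 3*(-11)²) + 105)² = (-2/(6 - 1331 + 3*121) + 105)² = (-2/(6 - 1331 + 363) + 105)² = (-2/(-962) + 105)² = (-2*(-1/962) + 105)² = (1/481 + 105)² = (50506/481)² = 2550856036/231361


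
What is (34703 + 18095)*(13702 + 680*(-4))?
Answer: 579827636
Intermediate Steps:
(34703 + 18095)*(13702 + 680*(-4)) = 52798*(13702 - 2720) = 52798*10982 = 579827636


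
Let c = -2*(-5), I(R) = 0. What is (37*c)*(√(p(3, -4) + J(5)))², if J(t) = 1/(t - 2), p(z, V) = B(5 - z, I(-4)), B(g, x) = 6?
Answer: 7030/3 ≈ 2343.3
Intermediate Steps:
p(z, V) = 6
J(t) = 1/(-2 + t)
c = 10
(37*c)*(√(p(3, -4) + J(5)))² = (37*10)*(√(6 + 1/(-2 + 5)))² = 370*(√(6 + 1/3))² = 370*(√(6 + ⅓))² = 370*(√(19/3))² = 370*(√57/3)² = 370*(19/3) = 7030/3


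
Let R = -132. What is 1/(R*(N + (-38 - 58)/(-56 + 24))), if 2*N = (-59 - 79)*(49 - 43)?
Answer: 1/54252 ≈ 1.8433e-5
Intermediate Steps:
N = -414 (N = ((-59 - 79)*(49 - 43))/2 = (-138*6)/2 = (½)*(-828) = -414)
1/(R*(N + (-38 - 58)/(-56 + 24))) = 1/(-132*(-414 + (-38 - 58)/(-56 + 24))) = 1/(-132*(-414 - 96/(-32))) = 1/(-132*(-414 - 96*(-1/32))) = 1/(-132*(-414 + 3)) = 1/(-132*(-411)) = 1/54252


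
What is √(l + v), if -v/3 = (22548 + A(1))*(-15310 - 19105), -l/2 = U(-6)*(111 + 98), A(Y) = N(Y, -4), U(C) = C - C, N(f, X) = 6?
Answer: 3*√258731970 ≈ 48255.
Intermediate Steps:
U(C) = 0
A(Y) = 6
l = 0 (l = -0*(111 + 98) = -0*209 = -2*0 = 0)
v = 2328587730 (v = -3*(22548 + 6)*(-15310 - 19105) = -67662*(-34415) = -3*(-776195910) = 2328587730)
√(l + v) = √(0 + 2328587730) = √2328587730 = 3*√258731970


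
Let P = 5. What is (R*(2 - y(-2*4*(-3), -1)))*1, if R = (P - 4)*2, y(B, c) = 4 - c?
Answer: -6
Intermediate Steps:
R = 2 (R = (5 - 4)*2 = 1*2 = 2)
(R*(2 - y(-2*4*(-3), -1)))*1 = (2*(2 - (4 - 1*(-1))))*1 = (2*(2 - (4 + 1)))*1 = (2*(2 - 1*5))*1 = (2*(2 - 5))*1 = (2*(-3))*1 = -6*1 = -6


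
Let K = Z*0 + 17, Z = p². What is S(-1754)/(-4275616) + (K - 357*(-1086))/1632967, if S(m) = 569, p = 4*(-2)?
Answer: 1656808401681/6981939832672 ≈ 0.23730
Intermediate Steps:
p = -8
Z = 64 (Z = (-8)² = 64)
K = 17 (K = 64*0 + 17 = 0 + 17 = 17)
S(-1754)/(-4275616) + (K - 357*(-1086))/1632967 = 569/(-4275616) + (17 - 357*(-1086))/1632967 = 569*(-1/4275616) + (17 + 387702)*(1/1632967) = -569/4275616 + 387719*(1/1632967) = -569/4275616 + 387719/1632967 = 1656808401681/6981939832672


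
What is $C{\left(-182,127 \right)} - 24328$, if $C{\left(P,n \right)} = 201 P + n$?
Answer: $-60783$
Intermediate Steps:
$C{\left(P,n \right)} = n + 201 P$
$C{\left(-182,127 \right)} - 24328 = \left(127 + 201 \left(-182\right)\right) - 24328 = \left(127 - 36582\right) - 24328 = -36455 - 24328 = -60783$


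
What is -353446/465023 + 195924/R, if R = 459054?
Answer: -11856938972/35578444707 ≈ -0.33326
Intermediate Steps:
-353446/465023 + 195924/R = -353446/465023 + 195924/459054 = -353446*1/465023 + 195924*(1/459054) = -353446/465023 + 32654/76509 = -11856938972/35578444707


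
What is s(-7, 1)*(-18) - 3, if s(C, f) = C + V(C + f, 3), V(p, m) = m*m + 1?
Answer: -57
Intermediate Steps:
V(p, m) = 1 + m**2 (V(p, m) = m**2 + 1 = 1 + m**2)
s(C, f) = 10 + C (s(C, f) = C + (1 + 3**2) = C + (1 + 9) = C + 10 = 10 + C)
s(-7, 1)*(-18) - 3 = (10 - 7)*(-18) - 3 = 3*(-18) - 3 = -54 - 3 = -57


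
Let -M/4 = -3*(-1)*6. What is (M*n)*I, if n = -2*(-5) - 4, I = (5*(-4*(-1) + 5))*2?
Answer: -38880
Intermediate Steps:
M = -72 (M = -4*(-3*(-1))*6 = -12*6 = -4*18 = -72)
I = 90 (I = (5*(4 + 5))*2 = (5*9)*2 = 45*2 = 90)
n = 6 (n = 10 - 4 = 6)
(M*n)*I = -72*6*90 = -432*90 = -38880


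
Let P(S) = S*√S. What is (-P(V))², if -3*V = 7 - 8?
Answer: 1/27 ≈ 0.037037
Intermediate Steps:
V = ⅓ (V = -(7 - 8)/3 = -⅓*(-1) = ⅓ ≈ 0.33333)
P(S) = S^(3/2)
(-P(V))² = (-(⅓)^(3/2))² = (-√3/9)² = 1/27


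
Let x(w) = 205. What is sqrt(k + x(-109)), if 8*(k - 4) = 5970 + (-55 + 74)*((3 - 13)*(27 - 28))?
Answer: sqrt(979) ≈ 31.289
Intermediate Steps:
k = 774 (k = 4 + (5970 + (-55 + 74)*((3 - 13)*(27 - 28)))/8 = 4 + (5970 + 19*(-10*(-1)))/8 = 4 + (5970 + 19*10)/8 = 4 + (5970 + 190)/8 = 4 + (1/8)*6160 = 4 + 770 = 774)
sqrt(k + x(-109)) = sqrt(774 + 205) = sqrt(979)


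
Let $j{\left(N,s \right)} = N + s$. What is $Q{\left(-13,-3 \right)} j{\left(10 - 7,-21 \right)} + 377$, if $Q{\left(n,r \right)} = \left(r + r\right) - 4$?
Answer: $557$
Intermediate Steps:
$Q{\left(n,r \right)} = -4 + 2 r$ ($Q{\left(n,r \right)} = 2 r - 4 = -4 + 2 r$)
$Q{\left(-13,-3 \right)} j{\left(10 - 7,-21 \right)} + 377 = \left(-4 + 2 \left(-3\right)\right) \left(\left(10 - 7\right) - 21\right) + 377 = \left(-4 - 6\right) \left(\left(10 - 7\right) - 21\right) + 377 = - 10 \left(3 - 21\right) + 377 = \left(-10\right) \left(-18\right) + 377 = 180 + 377 = 557$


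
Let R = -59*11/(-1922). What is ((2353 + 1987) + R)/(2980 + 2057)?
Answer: 8342129/9681114 ≈ 0.86169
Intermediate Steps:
R = 649/1922 (R = -649*(-1/1922) = 649/1922 ≈ 0.33767)
((2353 + 1987) + R)/(2980 + 2057) = ((2353 + 1987) + 649/1922)/(2980 + 2057) = (4340 + 649/1922)/5037 = (8342129/1922)*(1/5037) = 8342129/9681114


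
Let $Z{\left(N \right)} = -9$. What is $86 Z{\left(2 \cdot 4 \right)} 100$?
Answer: $-77400$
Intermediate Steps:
$86 Z{\left(2 \cdot 4 \right)} 100 = 86 \left(-9\right) 100 = \left(-774\right) 100 = -77400$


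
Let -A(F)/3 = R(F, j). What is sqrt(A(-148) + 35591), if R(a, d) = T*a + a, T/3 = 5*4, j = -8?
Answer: 5*sqrt(2507) ≈ 250.35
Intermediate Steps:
T = 60 (T = 3*(5*4) = 3*20 = 60)
R(a, d) = 61*a (R(a, d) = 60*a + a = 61*a)
A(F) = -183*F
sqrt(A(-148) + 35591) = sqrt(-183*(-148) + 35591) = sqrt(27084 + 35591) = sqrt(62675) = 5*sqrt(2507)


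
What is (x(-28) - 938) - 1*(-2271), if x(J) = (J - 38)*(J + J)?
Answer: 5029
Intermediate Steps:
x(J) = 2*J*(-38 + J) (x(J) = (-38 + J)*(2*J) = 2*J*(-38 + J))
(x(-28) - 938) - 1*(-2271) = (2*(-28)*(-38 - 28) - 938) - 1*(-2271) = (2*(-28)*(-66) - 938) + 2271 = (3696 - 938) + 2271 = 2758 + 2271 = 5029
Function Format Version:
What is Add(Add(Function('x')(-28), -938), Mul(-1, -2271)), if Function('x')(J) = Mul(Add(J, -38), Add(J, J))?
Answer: 5029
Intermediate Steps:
Function('x')(J) = Mul(2, J, Add(-38, J)) (Function('x')(J) = Mul(Add(-38, J), Mul(2, J)) = Mul(2, J, Add(-38, J)))
Add(Add(Function('x')(-28), -938), Mul(-1, -2271)) = Add(Add(Mul(2, -28, Add(-38, -28)), -938), Mul(-1, -2271)) = Add(Add(Mul(2, -28, -66), -938), 2271) = Add(Add(3696, -938), 2271) = Add(2758, 2271) = 5029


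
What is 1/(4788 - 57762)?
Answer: -1/52974 ≈ -1.8877e-5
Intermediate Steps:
1/(4788 - 57762) = 1/(-52974) = -1/52974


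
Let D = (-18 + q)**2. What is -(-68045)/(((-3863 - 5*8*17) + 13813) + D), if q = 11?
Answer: 68045/9319 ≈ 7.3018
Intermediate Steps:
D = 49 (D = (-18 + 11)**2 = (-7)**2 = 49)
-(-68045)/(((-3863 - 5*8*17) + 13813) + D) = -(-68045)/(((-3863 - 5*8*17) + 13813) + 49) = -(-68045)/(((-3863 - 40*17) + 13813) + 49) = -(-68045)/(((-3863 - 1*680) + 13813) + 49) = -(-68045)/(((-3863 - 680) + 13813) + 49) = -(-68045)/((-4543 + 13813) + 49) = -(-68045)/(9270 + 49) = -(-68045)/9319 = -1*(-68045/9319) = 68045/9319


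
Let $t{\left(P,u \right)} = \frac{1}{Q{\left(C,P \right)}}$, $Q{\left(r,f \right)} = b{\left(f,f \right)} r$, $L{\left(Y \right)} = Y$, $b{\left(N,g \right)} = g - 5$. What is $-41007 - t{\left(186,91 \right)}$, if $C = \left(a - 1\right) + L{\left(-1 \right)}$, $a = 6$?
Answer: $- \frac{29689069}{724} \approx -41007.0$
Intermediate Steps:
$b{\left(N,g \right)} = -5 + g$ ($b{\left(N,g \right)} = g - 5 = -5 + g$)
$C = 4$ ($C = \left(6 - 1\right) - 1 = 5 - 1 = 4$)
$Q{\left(r,f \right)} = r \left(-5 + f\right)$ ($Q{\left(r,f \right)} = \left(-5 + f\right) r = r \left(-5 + f\right)$)
$t{\left(P,u \right)} = \frac{1}{-20 + 4 P}$ ($t{\left(P,u \right)} = \frac{1}{4 \left(-5 + P\right)} = \frac{1}{-20 + 4 P}$)
$-41007 - t{\left(186,91 \right)} = -41007 - \frac{1}{4 \left(-5 + 186\right)} = -41007 - \frac{1}{4 \cdot 181} = -41007 - \frac{1}{4} \cdot \frac{1}{181} = -41007 - \frac{1}{724} = - \frac{29689069}{724}$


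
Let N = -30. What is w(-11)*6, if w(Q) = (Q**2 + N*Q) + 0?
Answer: 2706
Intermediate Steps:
w(Q) = Q**2 - 30*Q (w(Q) = (Q**2 - 30*Q) + 0 = Q**2 - 30*Q)
w(-11)*6 = -11*(-30 - 11)*6 = -11*(-41)*6 = 451*6 = 2706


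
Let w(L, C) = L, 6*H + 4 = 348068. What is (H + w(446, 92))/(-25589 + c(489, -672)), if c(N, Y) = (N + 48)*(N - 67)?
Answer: 35074/120615 ≈ 0.29079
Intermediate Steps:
H = 174032/3 (H = -⅔ + (⅙)*348068 = -⅔ + 174034/3 = 174032/3 ≈ 58011.)
c(N, Y) = (-67 + N)*(48 + N) (c(N, Y) = (48 + N)*(-67 + N) = (-67 + N)*(48 + N))
(H + w(446, 92))/(-25589 + c(489, -672)) = (174032/3 + 446)/(-25589 + (-3216 + 489² - 19*489)) = 175370/(3*(-25589 + (-3216 + 239121 - 9291))) = 175370/(3*(-25589 + 226614)) = (175370/3)/201025 = (175370/3)*(1/201025) = 35074/120615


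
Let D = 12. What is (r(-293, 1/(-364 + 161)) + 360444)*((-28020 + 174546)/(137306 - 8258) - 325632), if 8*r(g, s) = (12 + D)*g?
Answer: -2518274112743775/21508 ≈ -1.1709e+11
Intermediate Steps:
r(g, s) = 3*g (r(g, s) = ((12 + 12)*g)/8 = (24*g)/8 = 3*g)
(r(-293, 1/(-364 + 161)) + 360444)*((-28020 + 174546)/(137306 - 8258) - 325632) = (3*(-293) + 360444)*((-28020 + 174546)/(137306 - 8258) - 325632) = (-879 + 360444)*(146526/129048 - 325632) = 359565*(146526*(1/129048) - 325632) = 359565*(24421/21508 - 325632) = 359565*(-7003668635/21508) = -2518274112743775/21508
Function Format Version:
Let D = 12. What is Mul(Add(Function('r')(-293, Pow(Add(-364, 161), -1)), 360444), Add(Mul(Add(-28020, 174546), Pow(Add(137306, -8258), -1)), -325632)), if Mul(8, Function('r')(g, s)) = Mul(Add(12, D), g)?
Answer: Rational(-2518274112743775, 21508) ≈ -1.1709e+11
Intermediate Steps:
Function('r')(g, s) = Mul(3, g) (Function('r')(g, s) = Mul(Rational(1, 8), Mul(Add(12, 12), g)) = Mul(Rational(1, 8), Mul(24, g)) = Mul(3, g))
Mul(Add(Function('r')(-293, Pow(Add(-364, 161), -1)), 360444), Add(Mul(Add(-28020, 174546), Pow(Add(137306, -8258), -1)), -325632)) = Mul(Add(Mul(3, -293), 360444), Add(Mul(Add(-28020, 174546), Pow(Add(137306, -8258), -1)), -325632)) = Mul(Add(-879, 360444), Add(Mul(146526, Pow(129048, -1)), -325632)) = Mul(359565, Add(Mul(146526, Rational(1, 129048)), -325632)) = Mul(359565, Add(Rational(24421, 21508), -325632)) = Mul(359565, Rational(-7003668635, 21508)) = Rational(-2518274112743775, 21508)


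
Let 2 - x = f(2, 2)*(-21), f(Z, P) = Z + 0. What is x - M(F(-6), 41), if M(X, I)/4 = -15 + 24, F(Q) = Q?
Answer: 8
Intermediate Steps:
f(Z, P) = Z
M(X, I) = 36 (M(X, I) = 4*(-15 + 24) = 4*9 = 36)
x = 44 (x = 2 - 2*(-21) = 2 - 1*(-42) = 2 + 42 = 44)
x - M(F(-6), 41) = 44 - 1*36 = 44 - 36 = 8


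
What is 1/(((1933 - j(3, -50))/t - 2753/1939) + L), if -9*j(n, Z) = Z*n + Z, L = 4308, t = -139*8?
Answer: 19405512/83538048689 ≈ 0.00023230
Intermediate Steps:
t = -1112
j(n, Z) = -Z/9 - Z*n/9 (j(n, Z) = -(Z*n + Z)/9 = -(Z + Z*n)/9 = -Z/9 - Z*n/9)
1/(((1933 - j(3, -50))/t - 2753/1939) + L) = 1/(((1933 - (-1)*(-50)*(1 + 3)/9)/(-1112) - 2753/1939) + 4308) = 1/(((1933 - (-1)*(-50)*4/9)*(-1/1112) - 2753*1/1939) + 4308) = 1/(((1933 - 1*200/9)*(-1/1112) - 2753/1939) + 4308) = 1/(((1933 - 200/9)*(-1/1112) - 2753/1939) + 4308) = 1/(((17197/9)*(-1/1112) - 2753/1939) + 4308) = 1/((-17197/10008 - 2753/1939) + 4308) = 1/(-60897007/19405512 + 4308) = 1/(83538048689/19405512) = 19405512/83538048689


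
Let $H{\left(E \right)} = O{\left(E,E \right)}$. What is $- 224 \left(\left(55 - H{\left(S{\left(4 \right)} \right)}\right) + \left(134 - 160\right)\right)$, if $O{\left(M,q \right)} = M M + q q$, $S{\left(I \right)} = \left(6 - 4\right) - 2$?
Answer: $-6496$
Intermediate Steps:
$S{\left(I \right)} = 0$ ($S{\left(I \right)} = 2 - 2 = 0$)
$O{\left(M,q \right)} = M^{2} + q^{2}$
$H{\left(E \right)} = 2 E^{2}$ ($H{\left(E \right)} = E^{2} + E^{2} = 2 E^{2}$)
$- 224 \left(\left(55 - H{\left(S{\left(4 \right)} \right)}\right) + \left(134 - 160\right)\right) = - 224 \left(\left(55 - 2 \cdot 0^{2}\right) + \left(134 - 160\right)\right) = - 224 \left(\left(55 - 2 \cdot 0\right) + \left(134 - 160\right)\right) = - 224 \left(\left(55 - 0\right) - 26\right) = - 224 \left(\left(55 + 0\right) - 26\right) = - 224 \left(55 - 26\right) = \left(-224\right) 29 = -6496$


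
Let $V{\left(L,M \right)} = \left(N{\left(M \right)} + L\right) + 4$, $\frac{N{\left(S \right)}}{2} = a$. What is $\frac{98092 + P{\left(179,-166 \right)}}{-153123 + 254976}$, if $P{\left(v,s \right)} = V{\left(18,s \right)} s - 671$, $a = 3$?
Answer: $\frac{92773}{101853} \approx 0.91085$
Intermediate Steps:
$N{\left(S \right)} = 6$ ($N{\left(S \right)} = 2 \cdot 3 = 6$)
$V{\left(L,M \right)} = 10 + L$ ($V{\left(L,M \right)} = \left(6 + L\right) + 4 = 10 + L$)
$P{\left(v,s \right)} = -671 + 28 s$ ($P{\left(v,s \right)} = \left(10 + 18\right) s - 671 = 28 s - 671 = -671 + 28 s$)
$\frac{98092 + P{\left(179,-166 \right)}}{-153123 + 254976} = \frac{98092 + \left(-671 + 28 \left(-166\right)\right)}{-153123 + 254976} = \frac{98092 - 5319}{101853} = \left(98092 - 5319\right) \frac{1}{101853} = 92773 \cdot \frac{1}{101853} = \frac{92773}{101853}$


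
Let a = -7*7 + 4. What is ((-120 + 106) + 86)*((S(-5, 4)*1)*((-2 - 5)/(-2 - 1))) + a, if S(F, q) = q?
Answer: 627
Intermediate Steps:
a = -45 (a = -49 + 4 = -45)
((-120 + 106) + 86)*((S(-5, 4)*1)*((-2 - 5)/(-2 - 1))) + a = ((-120 + 106) + 86)*((4*1)*((-2 - 5)/(-2 - 1))) - 45 = (-14 + 86)*(4*(-7/(-3))) - 45 = 72*(4*(-7*(-1/3))) - 45 = 72*(4*(7/3)) - 45 = 72*(28/3) - 45 = 672 - 45 = 627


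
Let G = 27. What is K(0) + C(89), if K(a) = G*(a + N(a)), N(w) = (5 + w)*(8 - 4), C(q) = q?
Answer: 629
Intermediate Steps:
N(w) = 20 + 4*w (N(w) = (5 + w)*4 = 20 + 4*w)
K(a) = 540 + 135*a (K(a) = 27*(a + (20 + 4*a)) = 27*(20 + 5*a) = 540 + 135*a)
K(0) + C(89) = (540 + 135*0) + 89 = (540 + 0) + 89 = 540 + 89 = 629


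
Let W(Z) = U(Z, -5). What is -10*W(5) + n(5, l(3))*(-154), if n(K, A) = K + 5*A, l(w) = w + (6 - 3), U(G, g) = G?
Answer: -5440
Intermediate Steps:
W(Z) = Z
l(w) = 3 + w (l(w) = w + 3 = 3 + w)
-10*W(5) + n(5, l(3))*(-154) = -10*5 + (5 + 5*(3 + 3))*(-154) = -50 + (5 + 5*6)*(-154) = -50 + (5 + 30)*(-154) = -50 + 35*(-154) = -50 - 5390 = -5440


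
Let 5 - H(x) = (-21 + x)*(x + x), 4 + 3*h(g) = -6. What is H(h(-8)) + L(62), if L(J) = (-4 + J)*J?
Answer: 30949/9 ≈ 3438.8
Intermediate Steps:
h(g) = -10/3 (h(g) = -4/3 + (⅓)*(-6) = -4/3 - 2 = -10/3)
L(J) = J*(-4 + J)
H(x) = 5 - 2*x*(-21 + x) (H(x) = 5 - (-21 + x)*(x + x) = 5 - (-21 + x)*2*x = 5 - 2*x*(-21 + x))
H(h(-8)) + L(62) = (5 - 2*(-10/3)² + 42*(-10/3)) + 62*(-4 + 62) = (5 - 2*100/9 - 140) + 62*58 = (5 - 200/9 - 140) + 3596 = -1415/9 + 3596 = 30949/9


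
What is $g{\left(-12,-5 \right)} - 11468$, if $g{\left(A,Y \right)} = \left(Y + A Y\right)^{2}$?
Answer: $-8443$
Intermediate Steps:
$g{\left(-12,-5 \right)} - 11468 = \left(-5\right)^{2} \left(1 - 12\right)^{2} - 11468 = 25 \left(-11\right)^{2} - 11468 = 25 \cdot 121 - 11468 = 3025 - 11468 = -8443$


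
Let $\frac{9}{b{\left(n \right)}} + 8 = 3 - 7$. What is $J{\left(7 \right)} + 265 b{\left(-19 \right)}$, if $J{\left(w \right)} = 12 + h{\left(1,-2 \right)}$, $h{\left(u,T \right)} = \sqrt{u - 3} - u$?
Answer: $- \frac{751}{4} + i \sqrt{2} \approx -187.75 + 1.4142 i$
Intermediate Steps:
$b{\left(n \right)} = - \frac{3}{4}$ ($b{\left(n \right)} = \frac{9}{-8 + \left(3 - 7\right)} = \frac{9}{-8 - 4} = \frac{9}{-12} = 9 \left(- \frac{1}{12}\right) = - \frac{3}{4}$)
$h{\left(u,T \right)} = \sqrt{-3 + u} - u$
$J{\left(w \right)} = 11 + i \sqrt{2}$ ($J{\left(w \right)} = 12 + \left(\sqrt{-3 + 1} - 1\right) = 12 - \left(1 - \sqrt{-2}\right) = 12 - \left(1 - i \sqrt{2}\right) = 11 + i \sqrt{2}$)
$J{\left(7 \right)} + 265 b{\left(-19 \right)} = \left(11 + i \sqrt{2}\right) + 265 \left(- \frac{3}{4}\right) = \left(11 + i \sqrt{2}\right) - \frac{795}{4} = - \frac{751}{4} + i \sqrt{2}$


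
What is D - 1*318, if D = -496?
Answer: -814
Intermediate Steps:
D - 1*318 = -496 - 1*318 = -496 - 318 = -814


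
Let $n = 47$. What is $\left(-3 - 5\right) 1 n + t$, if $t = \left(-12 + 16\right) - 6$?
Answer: $-378$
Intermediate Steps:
$t = -2$ ($t = 4 - 6 = -2$)
$\left(-3 - 5\right) 1 n + t = \left(-3 - 5\right) 1 \cdot 47 - 2 = \left(-8\right) 1 \cdot 47 - 2 = \left(-8\right) 47 - 2 = -376 - 2 = -378$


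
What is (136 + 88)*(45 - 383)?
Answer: -75712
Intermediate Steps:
(136 + 88)*(45 - 383) = 224*(-338) = -75712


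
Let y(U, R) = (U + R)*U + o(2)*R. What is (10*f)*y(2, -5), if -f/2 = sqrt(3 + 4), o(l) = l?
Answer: 320*sqrt(7) ≈ 846.64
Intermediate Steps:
y(U, R) = 2*R + U*(R + U) (y(U, R) = (U + R)*U + 2*R = (R + U)*U + 2*R = U*(R + U) + 2*R = 2*R + U*(R + U))
f = -2*sqrt(7) (f = -2*sqrt(3 + 4) = -2*sqrt(7) ≈ -5.2915)
(10*f)*y(2, -5) = (10*(-2*sqrt(7)))*(2**2 + 2*(-5) - 5*2) = (-20*sqrt(7))*(4 - 10 - 10) = -20*sqrt(7)*(-16) = 320*sqrt(7)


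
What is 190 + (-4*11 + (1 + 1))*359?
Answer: -14888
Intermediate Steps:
190 + (-4*11 + (1 + 1))*359 = 190 + (-44 + 2)*359 = 190 - 42*359 = 190 - 15078 = -14888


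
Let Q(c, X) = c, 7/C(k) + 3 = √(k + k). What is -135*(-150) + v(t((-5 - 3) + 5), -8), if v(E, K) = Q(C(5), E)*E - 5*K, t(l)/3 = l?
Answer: 20101 - 63*√10 ≈ 19902.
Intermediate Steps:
C(k) = 7/(-3 + √2*√k) (C(k) = 7/(-3 + √(k + k)) = 7/(-3 + √(2*k)) = 7/(-3 + √2*√k))
t(l) = 3*l
v(E, K) = -5*K + 7*E/(-3 + √10) (v(E, K) = (7/(-3 + √2*√5))*E - 5*K = (7/(-3 + √10))*E - 5*K = 7*E/(-3 + √10) - 5*K = -5*K + 7*E/(-3 + √10))
-135*(-150) + v(t((-5 - 3) + 5), -8) = -135*(-150) + (-5*(-8) + 21*(3*((-5 - 3) + 5)) + 7*(3*((-5 - 3) + 5))*√10) = 20250 + (40 + 21*(3*(-8 + 5)) + 7*(3*(-8 + 5))*√10) = 20250 + (40 + 21*(3*(-3)) + 7*(3*(-3))*√10) = 20250 + (40 + 21*(-9) + 7*(-9)*√10) = 20250 + (40 - 189 - 63*√10) = 20250 + (-149 - 63*√10) = 20101 - 63*√10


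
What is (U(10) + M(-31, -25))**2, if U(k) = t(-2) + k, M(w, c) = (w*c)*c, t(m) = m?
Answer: 375080689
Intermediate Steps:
M(w, c) = w*c**2 (M(w, c) = (c*w)*c = w*c**2)
U(k) = -2 + k
(U(10) + M(-31, -25))**2 = ((-2 + 10) - 31*(-25)**2)**2 = (8 - 31*625)**2 = (8 - 19375)**2 = (-19367)**2 = 375080689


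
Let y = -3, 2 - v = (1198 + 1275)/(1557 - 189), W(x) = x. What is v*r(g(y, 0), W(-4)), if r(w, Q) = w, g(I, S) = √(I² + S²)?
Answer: 263/456 ≈ 0.57675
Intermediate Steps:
v = 263/1368 (v = 2 - (1198 + 1275)/(1557 - 189) = 2 - 2473/1368 = 263/1368 ≈ 0.19225)
v*r(g(y, 0), W(-4)) = 263*√((-3)² + 0²)/1368 = 263*√(9 + 0)/1368 = 263*√9/1368 = (263/1368)*3 = 263/456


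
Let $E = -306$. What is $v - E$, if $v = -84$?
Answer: $222$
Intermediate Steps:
$v - E = -84 - -306 = -84 + 306 = 222$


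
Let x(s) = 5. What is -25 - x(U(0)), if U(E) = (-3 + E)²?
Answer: -30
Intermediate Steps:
-25 - x(U(0)) = -25 - 1*5 = -25 - 5 = -30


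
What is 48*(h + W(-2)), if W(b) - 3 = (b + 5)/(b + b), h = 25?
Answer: 1308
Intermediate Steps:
W(b) = 3 + (5 + b)/(2*b) (W(b) = 3 + (b + 5)/(b + b) = 3 + (5 + b)/((2*b)) = 3 + (5 + b)*(1/(2*b)) = 3 + (5 + b)/(2*b))
48*(h + W(-2)) = 48*(25 + (½)*(5 + 7*(-2))/(-2)) = 48*(25 + (½)*(-½)*(5 - 14)) = 48*(25 + (½)*(-½)*(-9)) = 48*(25 + 9/4) = 48*(109/4) = 1308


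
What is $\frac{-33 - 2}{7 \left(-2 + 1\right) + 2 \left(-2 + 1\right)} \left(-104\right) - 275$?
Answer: $- \frac{6115}{9} \approx -679.44$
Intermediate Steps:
$\frac{-33 - 2}{7 \left(-2 + 1\right) + 2 \left(-2 + 1\right)} \left(-104\right) - 275 = - \frac{35}{7 \left(-1\right) + 2 \left(-1\right)} \left(-104\right) - 275 = - \frac{35}{-7 - 2} \left(-104\right) - 275 = - \frac{35}{-9} \left(-104\right) - 275 = \left(-35\right) \left(- \frac{1}{9}\right) \left(-104\right) - 275 = \frac{35}{9} \left(-104\right) - 275 = - \frac{3640}{9} - 275 = - \frac{6115}{9}$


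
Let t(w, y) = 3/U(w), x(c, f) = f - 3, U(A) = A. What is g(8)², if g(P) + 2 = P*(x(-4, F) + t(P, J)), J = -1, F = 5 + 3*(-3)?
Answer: 3025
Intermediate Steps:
F = -4 (F = 5 - 9 = -4)
x(c, f) = -3 + f
t(w, y) = 3/w
g(P) = -2 + P*(-7 + 3/P) (g(P) = -2 + P*((-3 - 4) + 3/P) = -2 + P*(-7 + 3/P))
g(8)² = (1 - 7*8)² = (1 - 56)² = (-55)² = 3025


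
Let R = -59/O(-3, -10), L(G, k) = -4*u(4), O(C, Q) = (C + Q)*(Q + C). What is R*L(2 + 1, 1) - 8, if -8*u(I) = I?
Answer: -1470/169 ≈ -8.6982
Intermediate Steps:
u(I) = -I/8
O(C, Q) = (C + Q)² (O(C, Q) = (C + Q)*(C + Q) = (C + Q)²)
L(G, k) = 2 (L(G, k) = -(-1)*4/2 = -4*(-½) = 2)
R = -59/169 (R = -59/(-3 - 10)² = -59/((-13)²) = -59/169 ≈ -0.34911)
R*L(2 + 1, 1) - 8 = -59/169*2 - 8 = -118/169 - 8 = -1470/169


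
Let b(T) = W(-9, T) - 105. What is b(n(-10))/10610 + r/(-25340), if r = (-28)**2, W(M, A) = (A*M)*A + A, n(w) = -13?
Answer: -71215/384082 ≈ -0.18542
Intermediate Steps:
W(M, A) = A + M*A**2 (W(M, A) = M*A**2 + A = A + M*A**2)
b(T) = -105 + T*(1 - 9*T) (b(T) = T*(1 + T*(-9)) - 105 = T*(1 - 9*T) - 105 = -105 + T*(1 - 9*T))
r = 784
b(n(-10))/10610 + r/(-25340) = (-105 - 13*(1 - 9*(-13)))/10610 + 784/(-25340) = (-105 - 13*(1 + 117))*(1/10610) + 784*(-1/25340) = (-105 - 13*118)*(1/10610) - 28/905 = (-105 - 1534)*(1/10610) - 28/905 = -1639*1/10610 - 28/905 = -1639/10610 - 28/905 = -71215/384082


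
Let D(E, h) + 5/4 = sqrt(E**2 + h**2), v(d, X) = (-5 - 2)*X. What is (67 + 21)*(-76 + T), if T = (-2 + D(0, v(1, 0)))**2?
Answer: -11517/2 ≈ -5758.5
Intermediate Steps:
v(d, X) = -7*X
D(E, h) = -5/4 + sqrt(E**2 + h**2)
T = 169/16 (T = (-2 + (-5/4 + sqrt(0**2 + (-7*0)**2)))**2 = (-2 + (-5/4 + sqrt(0 + 0**2)))**2 = (-2 + (-5/4 + sqrt(0 + 0)))**2 = (-2 + (-5/4 + sqrt(0)))**2 = (-2 + (-5/4 + 0))**2 = (-2 - 5/4)**2 = (-13/4)**2 = 169/16 ≈ 10.563)
(67 + 21)*(-76 + T) = (67 + 21)*(-76 + 169/16) = 88*(-1047/16) = -11517/2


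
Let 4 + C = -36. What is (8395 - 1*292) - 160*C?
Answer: 14503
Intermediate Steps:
C = -40 (C = -4 - 36 = -40)
(8395 - 1*292) - 160*C = (8395 - 1*292) - 160*(-40) = (8395 - 292) - 1*(-6400) = 8103 + 6400 = 14503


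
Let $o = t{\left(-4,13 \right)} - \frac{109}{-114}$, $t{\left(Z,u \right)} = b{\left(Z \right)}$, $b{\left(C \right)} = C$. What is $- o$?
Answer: $\frac{347}{114} \approx 3.0439$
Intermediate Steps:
$t{\left(Z,u \right)} = Z$
$o = - \frac{347}{114}$ ($o = -4 - \frac{109}{-114} = -4 - - \frac{109}{114} = -4 + \frac{109}{114} = - \frac{347}{114} \approx -3.0439$)
$- o = \left(-1\right) \left(- \frac{347}{114}\right) = \frac{347}{114}$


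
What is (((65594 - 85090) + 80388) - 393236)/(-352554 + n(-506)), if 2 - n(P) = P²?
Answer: 83086/152147 ≈ 0.54609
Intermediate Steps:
n(P) = 2 - P²
(((65594 - 85090) + 80388) - 393236)/(-352554 + n(-506)) = (((65594 - 85090) + 80388) - 393236)/(-352554 + (2 - 1*(-506)²)) = ((-19496 + 80388) - 393236)/(-352554 + (2 - 1*256036)) = (60892 - 393236)/(-352554 + (2 - 256036)) = -332344/(-352554 - 256034) = -332344/(-608588) = -332344*(-1/608588) = 83086/152147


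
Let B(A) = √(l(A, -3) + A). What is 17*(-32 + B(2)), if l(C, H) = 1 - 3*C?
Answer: -544 + 17*I*√3 ≈ -544.0 + 29.445*I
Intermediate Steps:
B(A) = √(1 - 2*A) (B(A) = √((1 - 3*A) + A) = √(1 - 2*A))
17*(-32 + B(2)) = 17*(-32 + √(1 - 2*2)) = 17*(-32 + √(1 - 4)) = 17*(-32 + √(-3)) = 17*(-32 + I*√3) = -544 + 17*I*√3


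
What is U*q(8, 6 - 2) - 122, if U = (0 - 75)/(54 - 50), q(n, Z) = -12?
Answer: 103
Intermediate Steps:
U = -75/4 ≈ -18.750
U*q(8, 6 - 2) - 122 = -75/4*(-12) - 122 = 225 - 122 = 103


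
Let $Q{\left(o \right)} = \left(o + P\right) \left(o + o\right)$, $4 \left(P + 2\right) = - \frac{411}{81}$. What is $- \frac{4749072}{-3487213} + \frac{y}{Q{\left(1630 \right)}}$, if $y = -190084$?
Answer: $\frac{662098111469076}{499316262119765} \approx 1.326$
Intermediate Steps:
$P = - \frac{353}{108}$ ($P = -2 + \frac{\left(-411\right) \frac{1}{81}}{4} = -2 + \frac{1}{4} \left(- \frac{137}{27}\right) = -2 - \frac{137}{108} = - \frac{353}{108} \approx -3.2685$)
$Q{\left(o \right)} = 2 o \left(- \frac{353}{108} + o\right)$ ($Q{\left(o \right)} = \left(o - \frac{353}{108}\right) \left(o + o\right) = \left(- \frac{353}{108} + o\right) 2 o = 2 o \left(- \frac{353}{108} + o\right)$)
$- \frac{4749072}{-3487213} + \frac{y}{Q{\left(1630 \right)}} = - \frac{4749072}{-3487213} - \frac{190084}{\frac{1}{54} \cdot 1630 \left(-353 + 108 \cdot 1630\right)} = \left(-4749072\right) \left(- \frac{1}{3487213}\right) - \frac{190084}{\frac{1}{54} \cdot 1630 \left(-353 + 176040\right)} = \frac{4749072}{3487213} - \frac{190084}{\frac{1}{54} \cdot 1630 \cdot 175687} = \frac{4749072}{3487213} - \frac{190084}{\frac{143184905}{27}} = \frac{4749072}{3487213} - \frac{5132268}{143184905} = \frac{662098111469076}{499316262119765}$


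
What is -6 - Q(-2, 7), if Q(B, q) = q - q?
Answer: -6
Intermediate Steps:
Q(B, q) = 0
-6 - Q(-2, 7) = -6 - 1*0 = -6 + 0 = -6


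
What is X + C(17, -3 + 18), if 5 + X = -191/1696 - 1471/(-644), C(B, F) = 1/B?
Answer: -12856503/4641952 ≈ -2.7696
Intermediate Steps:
X = -772327/273056 (X = -5 + (-191/1696 - 1471/(-644)) = -5 + (-191*1/1696 - 1471*(-1/644)) = -5 + (-191/1696 + 1471/644) = -5 + 592953/273056 = -772327/273056 ≈ -2.8285)
X + C(17, -3 + 18) = -772327/273056 + 1/17 = -12856503/4641952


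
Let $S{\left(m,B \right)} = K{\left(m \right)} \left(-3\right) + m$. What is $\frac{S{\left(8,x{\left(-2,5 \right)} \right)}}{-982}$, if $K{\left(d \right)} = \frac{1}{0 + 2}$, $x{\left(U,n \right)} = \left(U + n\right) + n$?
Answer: $- \frac{13}{1964} \approx -0.0066191$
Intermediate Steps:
$x{\left(U,n \right)} = U + 2 n$
$K{\left(d \right)} = \frac{1}{2}$
$S{\left(m,B \right)} = - \frac{3}{2} + m$ ($S{\left(m,B \right)} = \frac{1}{2} \left(-3\right) + m = - \frac{3}{2} + m$)
$\frac{S{\left(8,x{\left(-2,5 \right)} \right)}}{-982} = \frac{- \frac{3}{2} + 8}{-982} = \frac{13}{2} \left(- \frac{1}{982}\right) = - \frac{13}{1964}$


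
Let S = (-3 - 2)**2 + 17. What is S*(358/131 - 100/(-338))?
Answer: 2816184/22139 ≈ 127.20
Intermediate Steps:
S = 42 (S = (-5)**2 + 17 = 25 + 17 = 42)
S*(358/131 - 100/(-338)) = 42*(358/131 - 100/(-338)) = 42*(358*(1/131) - 100*(-1/338)) = 42*(358/131 + 50/169) = 42*(67052/22139) = 2816184/22139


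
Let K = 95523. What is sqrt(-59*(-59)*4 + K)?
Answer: sqrt(109447) ≈ 330.83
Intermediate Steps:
sqrt(-59*(-59)*4 + K) = sqrt(-59*(-59)*4 + 95523) = sqrt(3481*4 + 95523) = sqrt(13924 + 95523) = sqrt(109447)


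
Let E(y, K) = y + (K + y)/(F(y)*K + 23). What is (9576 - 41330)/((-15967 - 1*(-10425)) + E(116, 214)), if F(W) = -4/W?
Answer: 2397427/408068 ≈ 5.8751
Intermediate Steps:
E(y, K) = y + (K + y)/(23 - 4*K/y) (E(y, K) = y + (K + y)/((-4/y)*K + 23) = y + (K + y)/(-4*K/y + 23) = y + (K + y)/(23 - 4*K/y))
(9576 - 41330)/((-15967 - 1*(-10425)) + E(116, 214)) = (9576 - 41330)/((-15967 - 1*(-10425)) + 3*116*(-1*214 + 8*116)/(-4*214 + 23*116)) = -31754/((-15967 + 10425) + 3*116*(-214 + 928)/(-856 + 2668)) = -31754/(-5542 + 3*116*714/1812) = -31754/(-5542 + 3*116*(1/1812)*714) = -31754/(-5542 + 20706/151) = -31754/(-816136/151) = -31754*(-151/816136) = 2397427/408068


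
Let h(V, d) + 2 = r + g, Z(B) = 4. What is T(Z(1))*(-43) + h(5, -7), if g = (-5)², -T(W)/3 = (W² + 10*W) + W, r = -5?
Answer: 7758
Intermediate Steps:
T(W) = -33*W - 3*W² (T(W) = -3*((W² + 10*W) + W) = -3*(W² + 11*W) = -33*W - 3*W²)
g = 25
h(V, d) = 18 (h(V, d) = -2 + (-5 + 25) = -2 + 20 = 18)
T(Z(1))*(-43) + h(5, -7) = -3*4*(11 + 4)*(-43) + 18 = -3*4*15*(-43) + 18 = -180*(-43) + 18 = 7740 + 18 = 7758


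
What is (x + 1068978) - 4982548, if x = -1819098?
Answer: -5732668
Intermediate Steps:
(x + 1068978) - 4982548 = (-1819098 + 1068978) - 4982548 = -750120 - 4982548 = -5732668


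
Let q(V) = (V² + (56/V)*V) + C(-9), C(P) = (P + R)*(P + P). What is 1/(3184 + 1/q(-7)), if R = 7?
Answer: 141/448945 ≈ 0.00031407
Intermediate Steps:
C(P) = 2*P*(7 + P) (C(P) = (P + 7)*(P + P) = (7 + P)*(2*P) = 2*P*(7 + P))
q(V) = 92 + V² (q(V) = (V² + (56/V)*V) + 2*(-9)*(7 - 9) = (V² + 56) + 2*(-9)*(-2) = (56 + V²) + 36 = 92 + V²)
1/(3184 + 1/q(-7)) = 1/(3184 + 1/(92 + (-7)²)) = 1/(3184 + 1/(92 + 49)) = 1/(3184 + 1/141) = 1/(448945/141) = 141/448945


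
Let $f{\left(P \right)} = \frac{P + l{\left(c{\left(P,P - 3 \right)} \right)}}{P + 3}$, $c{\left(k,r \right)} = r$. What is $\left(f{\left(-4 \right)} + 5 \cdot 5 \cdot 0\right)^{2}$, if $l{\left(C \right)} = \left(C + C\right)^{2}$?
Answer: $36864$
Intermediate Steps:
$l{\left(C \right)} = 4 C^{2}$ ($l{\left(C \right)} = \left(2 C\right)^{2} = 4 C^{2}$)
$f{\left(P \right)} = \frac{P + 4 \left(-3 + P\right)^{2}}{3 + P}$ ($f{\left(P \right)} = \frac{P + 4 \left(P - 3\right)^{2}}{P + 3} = \frac{P + 4 \left(-3 + P\right)^{2}}{3 + P}$)
$\left(f{\left(-4 \right)} + 5 \cdot 5 \cdot 0\right)^{2} = \left(\frac{-4 + 4 \left(-3 - 4\right)^{2}}{3 - 4} + 5 \cdot 5 \cdot 0\right)^{2} = \left(\frac{-4 + 4 \left(-7\right)^{2}}{-1} + 25 \cdot 0\right)^{2} = \left(- (-4 + 4 \cdot 49) + 0\right)^{2} = \left(- (-4 + 196) + 0\right)^{2} = \left(\left(-1\right) 192 + 0\right)^{2} = \left(-192 + 0\right)^{2} = \left(-192\right)^{2} = 36864$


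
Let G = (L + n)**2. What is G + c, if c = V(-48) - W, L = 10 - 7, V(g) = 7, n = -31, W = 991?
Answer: -200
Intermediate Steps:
L = 3
G = 784 (G = (3 - 31)**2 = (-28)**2 = 784)
c = -984 (c = 7 - 1*991 = 7 - 991 = -984)
G + c = 784 - 984 = -200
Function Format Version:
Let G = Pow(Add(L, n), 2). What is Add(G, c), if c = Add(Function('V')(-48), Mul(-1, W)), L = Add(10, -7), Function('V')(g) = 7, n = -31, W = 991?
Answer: -200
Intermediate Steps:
L = 3
G = 784 (G = Pow(Add(3, -31), 2) = Pow(-28, 2) = 784)
c = -984 (c = Add(7, Mul(-1, 991)) = Add(7, -991) = -984)
Add(G, c) = Add(784, -984) = -200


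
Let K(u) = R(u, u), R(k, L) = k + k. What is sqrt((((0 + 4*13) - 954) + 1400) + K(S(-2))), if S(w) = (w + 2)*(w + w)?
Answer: sqrt(498) ≈ 22.316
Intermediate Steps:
R(k, L) = 2*k
S(w) = 2*w*(2 + w) (S(w) = (2 + w)*(2*w) = 2*w*(2 + w))
K(u) = 2*u
sqrt((((0 + 4*13) - 954) + 1400) + K(S(-2))) = sqrt((((0 + 4*13) - 954) + 1400) + 2*(2*(-2)*(2 - 2))) = sqrt((((0 + 52) - 954) + 1400) + 2*(2*(-2)*0)) = sqrt(((52 - 954) + 1400) + 2*0) = sqrt((-902 + 1400) + 0) = sqrt(498 + 0) = sqrt(498)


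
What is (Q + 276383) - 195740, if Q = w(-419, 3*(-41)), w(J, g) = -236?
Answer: 80407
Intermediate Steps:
Q = -236
(Q + 276383) - 195740 = (-236 + 276383) - 195740 = 276147 - 195740 = 80407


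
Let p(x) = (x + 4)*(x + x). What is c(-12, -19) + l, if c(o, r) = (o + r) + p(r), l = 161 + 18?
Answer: 718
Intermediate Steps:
l = 179
p(x) = 2*x*(4 + x) (p(x) = (4 + x)*(2*x) = 2*x*(4 + x))
c(o, r) = o + r + 2*r*(4 + r) (c(o, r) = (o + r) + 2*r*(4 + r) = o + r + 2*r*(4 + r))
c(-12, -19) + l = (-12 - 19 + 2*(-19)*(4 - 19)) + 179 = (-12 - 19 + 2*(-19)*(-15)) + 179 = (-12 - 19 + 570) + 179 = 539 + 179 = 718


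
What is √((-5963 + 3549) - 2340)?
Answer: I*√4754 ≈ 68.949*I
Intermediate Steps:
√((-5963 + 3549) - 2340) = √(-2414 - 2340) = √(-4754) = I*√4754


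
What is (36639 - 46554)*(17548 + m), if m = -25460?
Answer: 78447480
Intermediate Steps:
(36639 - 46554)*(17548 + m) = (36639 - 46554)*(17548 - 25460) = -9915*(-7912) = 78447480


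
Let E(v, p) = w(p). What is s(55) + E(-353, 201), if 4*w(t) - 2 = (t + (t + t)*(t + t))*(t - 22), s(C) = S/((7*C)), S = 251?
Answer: 11150793349/1540 ≈ 7.2408e+6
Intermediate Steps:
s(C) = 251/(7*C) (s(C) = 251/((7*C)) = 251*(1/(7*C)) = 251/(7*C))
w(t) = ½ + (-22 + t)*(t + 4*t²)/4 (w(t) = ½ + ((t + (t + t)*(t + t))*(t - 22))/4 = ½ + ((t + (2*t)*(2*t))*(-22 + t))/4 = ½ + ((t + 4*t²)*(-22 + t))/4 = ½ + ((-22 + t)*(t + 4*t²))/4 = ½ + (-22 + t)*(t + 4*t²)/4)
E(v, p) = ½ + p³ - 87*p²/4 - 11*p/2
s(55) + E(-353, 201) = (251/7)/55 + (½ + 201³ - 87/4*201² - 11/2*201) = (251/7)*(1/55) + (½ + 8120601 - 87/4*40401 - 2211/2) = 251/385 + (½ + 8120601 - 3514887/4 - 2211/2) = 251/385 + 28963097/4 = 11150793349/1540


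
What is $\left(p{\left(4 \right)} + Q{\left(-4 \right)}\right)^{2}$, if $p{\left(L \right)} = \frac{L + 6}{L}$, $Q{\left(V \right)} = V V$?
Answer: $\frac{1369}{4} \approx 342.25$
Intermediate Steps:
$Q{\left(V \right)} = V^{2}$
$p{\left(L \right)} = \frac{6 + L}{L}$
$\left(p{\left(4 \right)} + Q{\left(-4 \right)}\right)^{2} = \left(\frac{6 + 4}{4} + \left(-4\right)^{2}\right)^{2} = \left(\frac{1}{4} \cdot 10 + 16\right)^{2} = \left(\frac{5}{2} + 16\right)^{2} = \left(\frac{37}{2}\right)^{2} = \frac{1369}{4}$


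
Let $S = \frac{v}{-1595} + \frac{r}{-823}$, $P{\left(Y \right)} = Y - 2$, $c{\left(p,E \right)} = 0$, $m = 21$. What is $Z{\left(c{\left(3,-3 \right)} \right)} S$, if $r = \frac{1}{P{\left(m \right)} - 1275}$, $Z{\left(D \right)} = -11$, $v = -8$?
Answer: $- \frac{8271099}{149884760} \approx -0.055183$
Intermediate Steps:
$P{\left(Y \right)} = -2 + Y$
$r = - \frac{1}{1256}$ ($r = \frac{1}{\left(-2 + 21\right) - 1275} = \frac{1}{19 - 1275} = \frac{1}{-1256} = - \frac{1}{1256} \approx -0.00079618$)
$S = \frac{8271099}{1648732360}$ ($S = - \frac{8}{-1595} - \frac{1}{1256 \left(-823\right)} = \left(-8\right) \left(- \frac{1}{1595}\right) - - \frac{1}{1033688} = \frac{8}{1595} + \frac{1}{1033688} = \frac{8271099}{1648732360} \approx 0.0050166$)
$Z{\left(c{\left(3,-3 \right)} \right)} S = \left(-11\right) \frac{8271099}{1648732360} = - \frac{8271099}{149884760}$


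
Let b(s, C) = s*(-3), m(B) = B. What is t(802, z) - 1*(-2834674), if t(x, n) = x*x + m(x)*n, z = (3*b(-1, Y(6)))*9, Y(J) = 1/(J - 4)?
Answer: 3542840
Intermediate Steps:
Y(J) = 1/(-4 + J)
b(s, C) = -3*s
z = 81 (z = (3*(-3*(-1)))*9 = (3*3)*9 = 9*9 = 81)
t(x, n) = x² + n*x (t(x, n) = x*x + x*n = x² + n*x)
t(802, z) - 1*(-2834674) = 802*(81 + 802) - 1*(-2834674) = 802*883 + 2834674 = 708166 + 2834674 = 3542840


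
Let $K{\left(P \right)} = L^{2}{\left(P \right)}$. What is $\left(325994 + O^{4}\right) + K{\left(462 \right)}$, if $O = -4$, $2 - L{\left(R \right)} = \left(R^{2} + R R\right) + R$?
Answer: $182626639354$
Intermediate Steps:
$L{\left(R \right)} = 2 - R - 2 R^{2}$ ($L{\left(R \right)} = 2 - \left(\left(R^{2} + R R\right) + R\right) = 2 - \left(\left(R^{2} + R^{2}\right) + R\right) = 2 - \left(2 R^{2} + R\right) = 2 - \left(R + 2 R^{2}\right) = 2 - R - 2 R^{2}$)
$K{\left(P \right)} = \left(2 - P - 2 P^{2}\right)^{2}$
$\left(325994 + O^{4}\right) + K{\left(462 \right)} = \left(325994 + \left(-4\right)^{4}\right) + \left(-2 + 462 + 2 \cdot 462^{2}\right)^{2} = \left(325994 + 256\right) + \left(-2 + 462 + 2 \cdot 213444\right)^{2} = 326250 + \left(-2 + 462 + 426888\right)^{2} = 326250 + 427348^{2} = 326250 + 182626313104 = 182626639354$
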